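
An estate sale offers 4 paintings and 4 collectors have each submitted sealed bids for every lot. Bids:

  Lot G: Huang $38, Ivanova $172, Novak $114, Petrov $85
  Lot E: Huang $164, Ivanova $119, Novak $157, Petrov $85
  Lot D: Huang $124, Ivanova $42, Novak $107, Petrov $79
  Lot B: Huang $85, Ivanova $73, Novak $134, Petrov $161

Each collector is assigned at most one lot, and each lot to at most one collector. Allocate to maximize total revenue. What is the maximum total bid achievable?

Max total: $614

Optimal: Huang→Lot D ($124), Ivanova→Lot G ($172), Novak→Lot E ($157), Petrov→Lot B ($161) — total 124+172+157+161 = $614.
Row-greedy (each collector in turn takes its best remaining lot) gives $549, worse by 65.
Next-best assignment: Huang→Lot E, Ivanova→Lot G, Novak→Lot D, Petrov→Lot B = $604.
Swapping Huang↔Ivanova (Huang→Lot G $38, Ivanova→Lot D $42) loses 216.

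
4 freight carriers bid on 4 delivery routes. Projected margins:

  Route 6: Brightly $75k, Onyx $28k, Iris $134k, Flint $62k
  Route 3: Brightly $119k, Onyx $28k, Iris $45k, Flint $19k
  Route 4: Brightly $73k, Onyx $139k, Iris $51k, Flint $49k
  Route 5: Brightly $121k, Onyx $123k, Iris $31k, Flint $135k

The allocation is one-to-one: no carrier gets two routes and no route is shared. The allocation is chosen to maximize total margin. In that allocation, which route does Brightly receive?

Brightly receives Route 3.

Optimal: Brightly→Route 3 ($119k), Onyx→Route 4 ($139k), Iris→Route 6 ($134k), Flint→Route 5 ($135k) — total 119+139+134+135 = $527k.
Row-greedy (each carrier in turn takes its best remaining route) gives $413k, worse by 114.
Next-best assignment: Brightly→Route 3, Onyx→Route 5, Iris→Route 6, Flint→Route 4 = $425k.
Brightly's own top route is Route 5 ($121k), but forcing Brightly→Route 5 and reassigning the rest optimally gives only $413k — worse by 114.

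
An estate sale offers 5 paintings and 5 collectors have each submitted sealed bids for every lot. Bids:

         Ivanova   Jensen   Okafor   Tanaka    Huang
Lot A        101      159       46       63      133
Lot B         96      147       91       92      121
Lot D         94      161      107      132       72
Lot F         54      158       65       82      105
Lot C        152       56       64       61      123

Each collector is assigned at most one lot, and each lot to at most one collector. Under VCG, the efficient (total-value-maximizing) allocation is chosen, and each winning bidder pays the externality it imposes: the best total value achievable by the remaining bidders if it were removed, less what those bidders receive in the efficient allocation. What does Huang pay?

Efficient allocation: Ivanova→Lot C ($152), Jensen→Lot F ($158), Okafor→Lot B ($91), Tanaka→Lot D ($132), Huang→Lot A ($133); total welfare W = $666.
Huang receives Lot A at value $133, so the others get W − 133 = $533.
Without Huang: best allocation of the remaining 4 bidders over all 5 lots is Ivanova→Lot C ($152), Jensen→Lot A ($159), Okafor→Lot B ($91), Tanaka→Lot D ($132), total $534.
VCG payment = (others' best without Huang) − (others' welfare with Huang) = 534 − 533 = $1.

Huang pays $1.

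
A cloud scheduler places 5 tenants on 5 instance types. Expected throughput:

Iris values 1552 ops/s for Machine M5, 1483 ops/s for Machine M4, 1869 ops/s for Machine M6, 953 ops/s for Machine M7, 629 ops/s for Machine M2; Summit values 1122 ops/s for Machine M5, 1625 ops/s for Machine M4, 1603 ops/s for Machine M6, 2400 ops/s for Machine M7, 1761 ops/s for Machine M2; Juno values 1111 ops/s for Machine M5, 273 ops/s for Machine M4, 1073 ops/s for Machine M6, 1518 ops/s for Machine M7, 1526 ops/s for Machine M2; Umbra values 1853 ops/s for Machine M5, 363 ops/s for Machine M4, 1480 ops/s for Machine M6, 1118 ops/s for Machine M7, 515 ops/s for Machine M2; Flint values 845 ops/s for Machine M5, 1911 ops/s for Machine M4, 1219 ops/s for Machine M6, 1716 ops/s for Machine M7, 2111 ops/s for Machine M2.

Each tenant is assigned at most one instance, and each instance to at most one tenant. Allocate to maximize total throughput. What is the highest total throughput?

Maximum total: 9559 ops/s

Optimal: Iris→Machine M6 (1869 ops/s), Summit→Machine M7 (2400 ops/s), Juno→Machine M2 (1526 ops/s), Umbra→Machine M5 (1853 ops/s), Flint→Machine M4 (1911 ops/s) — total 1869+2400+1526+1853+1911 = 9559 ops/s.
Max-entry greedy (repeatedly take the single best remaining cell) gives 8506 ops/s, worse by 1053.
Next-best assignment: Iris→Machine M6, Summit→Machine M4, Juno→Machine M7, Umbra→Machine M5, Flint→Machine M2 = 8976 ops/s.
Every other assignment is strictly worse.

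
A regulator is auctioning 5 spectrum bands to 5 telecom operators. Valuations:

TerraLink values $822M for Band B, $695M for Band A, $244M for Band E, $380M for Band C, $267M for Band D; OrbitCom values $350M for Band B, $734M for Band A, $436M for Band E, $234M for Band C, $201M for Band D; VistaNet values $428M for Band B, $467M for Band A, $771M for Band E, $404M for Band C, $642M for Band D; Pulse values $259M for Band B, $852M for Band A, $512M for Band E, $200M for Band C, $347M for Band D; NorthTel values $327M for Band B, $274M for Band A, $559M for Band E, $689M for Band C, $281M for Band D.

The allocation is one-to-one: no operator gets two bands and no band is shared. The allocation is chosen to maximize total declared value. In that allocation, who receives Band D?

Treat this as an assignment problem: match each operator to one band.
Optimal: TerraLink→Band B ($822M), OrbitCom→Band E ($436M), VistaNet→Band D ($642M), Pulse→Band A ($852M), NorthTel→Band C ($689M) — total 822+436+642+852+689 = $3441M.
Max-entry greedy (repeatedly take the single best remaining cell) gives $3335M, worse by 106.
Next-best assignment: TerraLink→Band B, OrbitCom→Band A, VistaNet→Band D, Pulse→Band E, NorthTel→Band C = $3399M.
Every other assignment is strictly worse.
VistaNet's own top band is Band E ($771M), but forcing VistaNet→Band E and reassigning the rest optimally gives only $3363M — worse by 78.

VistaNet receives Band D.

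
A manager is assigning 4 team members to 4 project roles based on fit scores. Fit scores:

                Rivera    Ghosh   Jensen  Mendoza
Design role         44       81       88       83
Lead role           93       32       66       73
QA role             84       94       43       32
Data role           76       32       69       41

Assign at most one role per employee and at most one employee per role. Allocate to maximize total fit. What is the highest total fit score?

Optimal: Rivera→Lead role (93 pts), Ghosh→QA role (94 pts), Jensen→Data role (69 pts), Mendoza→Design role (83 pts) — total 93+94+69+83 = 339 pts.
No other one-to-one assignment exceeds 339 pts.

Max total: 339 pts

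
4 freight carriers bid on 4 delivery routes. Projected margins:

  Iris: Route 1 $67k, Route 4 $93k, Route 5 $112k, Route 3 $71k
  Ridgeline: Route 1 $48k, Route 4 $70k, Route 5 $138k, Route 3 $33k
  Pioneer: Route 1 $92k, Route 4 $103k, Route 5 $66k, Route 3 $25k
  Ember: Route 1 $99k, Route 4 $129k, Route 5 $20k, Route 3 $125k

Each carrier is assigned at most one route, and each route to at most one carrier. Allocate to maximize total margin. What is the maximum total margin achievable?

This is the linear assignment problem.
Optimal: Iris→Route 4 ($93k), Ridgeline→Route 5 ($138k), Pioneer→Route 1 ($92k), Ember→Route 3 ($125k) — total 93+138+92+125 = $448k.
Column-greedy (each route in turn goes to its best remaining carrier) gives $411k, worse by 37.
Next-best assignment: Iris→Route 1, Ridgeline→Route 5, Pioneer→Route 4, Ember→Route 3 = $433k.
Swapping Ridgeline↔Ember (Ridgeline→Route 3 $33k, Ember→Route 5 $20k) loses 210.

Maximum total: $448k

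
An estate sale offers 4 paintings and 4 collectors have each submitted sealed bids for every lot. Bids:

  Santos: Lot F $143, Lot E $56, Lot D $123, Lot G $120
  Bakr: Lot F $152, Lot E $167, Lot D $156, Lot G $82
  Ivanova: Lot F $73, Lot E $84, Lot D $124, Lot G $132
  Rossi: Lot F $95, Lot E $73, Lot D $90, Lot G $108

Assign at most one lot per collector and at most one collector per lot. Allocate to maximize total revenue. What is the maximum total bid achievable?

Max total: $542

This is the linear assignment problem.
Optimal: Santos→Lot F ($143), Bakr→Lot E ($167), Ivanova→Lot D ($124), Rossi→Lot G ($108) — total 143+167+124+108 = $542.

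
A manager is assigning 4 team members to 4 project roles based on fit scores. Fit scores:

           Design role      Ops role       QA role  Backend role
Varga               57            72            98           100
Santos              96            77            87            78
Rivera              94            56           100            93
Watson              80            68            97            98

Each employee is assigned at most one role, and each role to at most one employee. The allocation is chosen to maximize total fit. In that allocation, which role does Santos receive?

Optimal: Varga→Backend role (100 pts), Santos→Ops role (77 pts), Rivera→Design role (94 pts), Watson→QA role (97 pts) — total 100+77+94+97 = 368 pts.
Max-entry greedy (repeatedly take the single best remaining cell) gives 364 pts, worse by 4.
Next-best assignment: Varga→QA role, Santos→Ops role, Rivera→Design role, Watson→Backend role = 367 pts.
Santos's own top role is Design role (96 pts), but forcing Santos→Design role and reassigning the rest optimally gives only 366 pts — worse by 2.

Santos receives Ops role.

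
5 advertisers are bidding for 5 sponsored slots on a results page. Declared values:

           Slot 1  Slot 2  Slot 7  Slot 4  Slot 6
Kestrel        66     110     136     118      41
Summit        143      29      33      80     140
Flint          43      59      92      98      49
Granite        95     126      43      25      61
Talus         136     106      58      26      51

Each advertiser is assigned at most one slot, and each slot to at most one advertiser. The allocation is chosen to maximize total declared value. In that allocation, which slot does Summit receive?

Summit receives Slot 6.

Optimal: Kestrel→Slot 7 ($136), Summit→Slot 6 ($140), Flint→Slot 4 ($98), Granite→Slot 2 ($126), Talus→Slot 1 ($136) — total 136+140+98+126+136 = $636.
Max-entry greedy (repeatedly take the single best remaining cell) gives $554, worse by 82.
Next-best assignment: Kestrel→Slot 4, Summit→Slot 6, Flint→Slot 7, Granite→Slot 2, Talus→Slot 1 = $612.
Checked against all permutations: $636 is optimal.
Summit's own top slot is Slot 1 ($143), but forcing Summit→Slot 1 and reassigning the rest optimally gives only $554 — worse by 82.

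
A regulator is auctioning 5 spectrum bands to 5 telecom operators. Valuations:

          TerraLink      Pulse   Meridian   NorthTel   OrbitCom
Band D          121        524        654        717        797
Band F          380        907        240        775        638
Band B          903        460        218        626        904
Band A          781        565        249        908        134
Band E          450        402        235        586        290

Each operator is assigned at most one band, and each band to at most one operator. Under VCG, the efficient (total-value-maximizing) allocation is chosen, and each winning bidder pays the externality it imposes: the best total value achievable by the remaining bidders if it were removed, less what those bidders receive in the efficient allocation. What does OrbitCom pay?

Efficient allocation: TerraLink→Band A ($781M), Pulse→Band F ($907M), Meridian→Band D ($654M), NorthTel→Band E ($586M), OrbitCom→Band B ($904M); total welfare W = $3832M.
OrbitCom receives Band B at value $904M, so the others get W − 904 = $2928M.
Without OrbitCom: best allocation of the remaining 4 bidders over all 5 bands is TerraLink→Band B ($903M), Pulse→Band F ($907M), Meridian→Band D ($654M), NorthTel→Band A ($908M), total $3372M.
VCG payment = (others' best without OrbitCom) − (others' welfare with OrbitCom) = 3372 − 2928 = $444M.

OrbitCom pays $444M.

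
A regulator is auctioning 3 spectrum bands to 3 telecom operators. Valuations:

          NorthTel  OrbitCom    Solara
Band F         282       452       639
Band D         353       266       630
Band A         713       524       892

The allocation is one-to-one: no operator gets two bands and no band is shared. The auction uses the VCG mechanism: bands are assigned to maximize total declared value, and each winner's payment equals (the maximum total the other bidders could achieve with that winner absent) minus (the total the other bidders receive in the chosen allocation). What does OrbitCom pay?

OrbitCom pays $9M.

Efficient allocation: NorthTel→Band A ($713M), OrbitCom→Band F ($452M), Solara→Band D ($630M); total welfare W = $1795M.
OrbitCom receives Band F at value $452M, so the others get W − 452 = $1343M.
Without OrbitCom: best allocation of the remaining 2 bidders over all 3 bands is NorthTel→Band A ($713M), Solara→Band F ($639M), total $1352M.
VCG payment = (others' best without OrbitCom) − (others' welfare with OrbitCom) = 1352 − 1343 = $9M.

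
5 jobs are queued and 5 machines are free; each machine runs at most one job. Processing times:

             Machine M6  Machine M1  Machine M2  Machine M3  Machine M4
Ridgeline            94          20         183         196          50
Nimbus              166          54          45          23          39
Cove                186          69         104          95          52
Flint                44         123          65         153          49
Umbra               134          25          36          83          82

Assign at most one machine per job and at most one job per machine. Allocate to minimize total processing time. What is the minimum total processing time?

Min total: 175 min

Optimal: Ridgeline→Machine M1 (20 min), Nimbus→Machine M3 (23 min), Cove→Machine M4 (52 min), Flint→Machine M6 (44 min), Umbra→Machine M2 (36 min) — total 20+23+52+44+36 = 175 min.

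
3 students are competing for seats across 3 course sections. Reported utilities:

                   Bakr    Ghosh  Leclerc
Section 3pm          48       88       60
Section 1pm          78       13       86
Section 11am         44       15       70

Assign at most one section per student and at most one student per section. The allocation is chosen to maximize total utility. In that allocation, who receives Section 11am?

Treat this as an assignment problem: match each student to one section.
Optimal: Bakr→Section 1pm (78 points), Ghosh→Section 3pm (88 points), Leclerc→Section 11am (70 points) — total 78+88+70 = 236 points.
Max-entry greedy (repeatedly take the single best remaining cell) gives 218 points, worse by 18.
Swapping Bakr↔Leclerc (Bakr→Section 11am 44 points, Leclerc→Section 1pm 86 points) loses 18.
Leclerc's own top section is Section 1pm (86 points), but forcing Leclerc→Section 1pm and reassigning the rest optimally gives only 218 points — worse by 18.

Leclerc receives Section 11am.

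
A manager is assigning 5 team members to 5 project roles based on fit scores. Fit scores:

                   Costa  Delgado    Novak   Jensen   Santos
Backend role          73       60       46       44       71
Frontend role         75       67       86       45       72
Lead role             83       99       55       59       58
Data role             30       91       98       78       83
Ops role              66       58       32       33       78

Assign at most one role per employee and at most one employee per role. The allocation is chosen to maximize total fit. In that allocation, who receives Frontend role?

Novak receives Frontend role.

Treat this as an assignment problem: match each employee to one role.
Optimal: Costa→Backend role (73 pts), Delgado→Lead role (99 pts), Novak→Frontend role (86 pts), Jensen→Data role (78 pts), Santos→Ops role (78 pts) — total 73+99+86+78+78 = 414 pts.
Column-greedy (each role in turn goes to its best remaining employee) gives 374 pts, worse by 40.
Next-best assignment: Costa→Ops role, Delgado→Lead role, Novak→Frontend role, Jensen→Data role, Santos→Backend role = 400 pts.
Novak's own top role is Data role (98 pts), but forcing Novak→Data role and reassigning the rest optimally gives only 394 pts — worse by 20.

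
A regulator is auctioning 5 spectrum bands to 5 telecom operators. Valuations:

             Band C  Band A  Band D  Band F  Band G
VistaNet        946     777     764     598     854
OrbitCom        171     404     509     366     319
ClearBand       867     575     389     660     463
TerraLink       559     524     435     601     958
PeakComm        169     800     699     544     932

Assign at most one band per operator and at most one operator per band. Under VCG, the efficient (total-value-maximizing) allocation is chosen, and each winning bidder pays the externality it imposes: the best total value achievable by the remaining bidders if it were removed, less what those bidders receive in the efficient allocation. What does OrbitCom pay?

Efficient allocation: VistaNet→Band C ($946M), OrbitCom→Band D ($509M), ClearBand→Band F ($660M), TerraLink→Band G ($958M), PeakComm→Band A ($800M); total welfare W = $3873M.
OrbitCom receives Band D at value $509M, so the others get W − 509 = $3364M.
Without OrbitCom: best allocation of the remaining 4 bidders over all 5 bands is VistaNet→Band D ($764M), ClearBand→Band C ($867M), TerraLink→Band G ($958M), PeakComm→Band A ($800M), total $3389M.
VCG payment = (others' best without OrbitCom) − (others' welfare with OrbitCom) = 3389 − 3364 = $25M.

OrbitCom pays $25M.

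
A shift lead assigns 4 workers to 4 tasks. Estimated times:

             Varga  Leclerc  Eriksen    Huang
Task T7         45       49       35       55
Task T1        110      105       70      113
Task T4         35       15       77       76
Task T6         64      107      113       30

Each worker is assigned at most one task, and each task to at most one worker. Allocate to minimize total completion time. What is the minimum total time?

This is a one-to-one assignment (minimum-cost bipartite matching).
Optimal: Varga→Task T7 (45 min), Leclerc→Task T4 (15 min), Eriksen→Task T1 (70 min), Huang→Task T6 (30 min) — total 45+15+70+30 = 160 min.
Row-greedy (each worker in turn takes its cheapest remaining task) gives 184 min, worse by 24.
Swapping Huang↔Eriksen (Huang→Task T1 113 min, Eriksen→Task T6 113 min) adds 126.

Min total: 160 min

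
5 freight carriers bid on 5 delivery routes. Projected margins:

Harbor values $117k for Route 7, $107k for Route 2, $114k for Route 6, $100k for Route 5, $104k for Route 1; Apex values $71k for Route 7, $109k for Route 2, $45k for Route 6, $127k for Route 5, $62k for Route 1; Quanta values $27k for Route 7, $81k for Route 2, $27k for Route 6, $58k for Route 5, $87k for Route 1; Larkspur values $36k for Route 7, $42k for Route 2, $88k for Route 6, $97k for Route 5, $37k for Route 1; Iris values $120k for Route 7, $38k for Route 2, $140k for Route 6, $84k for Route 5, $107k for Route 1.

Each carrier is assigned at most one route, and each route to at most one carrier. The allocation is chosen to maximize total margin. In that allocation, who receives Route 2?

Optimal: Harbor→Route 7 ($117k), Apex→Route 2 ($109k), Quanta→Route 1 ($87k), Larkspur→Route 5 ($97k), Iris→Route 6 ($140k) — total 117+109+87+97+140 = $550k.
Column-greedy (each route in turn goes to its best remaining carrier) gives $527k, worse by 23.
Apex's own top route is Route 5 ($127k), but forcing Apex→Route 5 and reassigning the rest optimally gives only $529k — worse by 21.

Apex receives Route 2.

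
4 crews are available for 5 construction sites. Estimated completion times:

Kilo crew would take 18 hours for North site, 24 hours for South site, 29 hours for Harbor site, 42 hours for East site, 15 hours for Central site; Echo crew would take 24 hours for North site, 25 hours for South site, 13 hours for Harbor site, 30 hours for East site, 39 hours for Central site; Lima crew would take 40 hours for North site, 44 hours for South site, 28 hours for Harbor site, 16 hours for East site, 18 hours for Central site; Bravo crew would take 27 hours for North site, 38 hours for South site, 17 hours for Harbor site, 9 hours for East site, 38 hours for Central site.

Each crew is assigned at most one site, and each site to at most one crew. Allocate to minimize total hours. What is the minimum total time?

This is the linear assignment problem.
Optimal: Kilo crew→North site (18 hours), Echo crew→Harbor site (13 hours), Lima crew→Central site (18 hours), Bravo crew→East site (9 hours) — total 18+13+18+9 = 58 hours.
Row-greedy (each crew in turn takes its cheapest remaining site) gives 71 hours, worse by 13.
Next-best assignment: Kilo crew→South site, Echo crew→Harbor site, Lima crew→Central site, Bravo crew→East site = 64 hours.

Min total: 58 hours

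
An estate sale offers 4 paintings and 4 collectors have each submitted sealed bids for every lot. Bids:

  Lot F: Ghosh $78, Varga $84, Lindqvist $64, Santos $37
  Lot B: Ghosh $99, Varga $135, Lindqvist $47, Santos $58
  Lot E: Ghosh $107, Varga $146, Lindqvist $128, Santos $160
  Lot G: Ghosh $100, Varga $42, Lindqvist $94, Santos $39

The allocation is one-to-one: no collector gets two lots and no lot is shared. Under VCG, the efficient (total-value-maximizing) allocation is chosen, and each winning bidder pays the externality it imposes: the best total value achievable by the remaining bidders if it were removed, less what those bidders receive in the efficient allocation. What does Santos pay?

Efficient allocation: Ghosh→Lot F ($78), Varga→Lot B ($135), Lindqvist→Lot G ($94), Santos→Lot E ($160); total welfare W = $467.
Santos receives Lot E at value $160, so the others get W − 160 = $307.
Without Santos: best allocation of the remaining 3 bidders over all 4 lots is Ghosh→Lot G ($100), Varga→Lot B ($135), Lindqvist→Lot E ($128), total $363.
VCG payment = (others' best without Santos) − (others' welfare with Santos) = 363 − 307 = $56.

Santos pays $56.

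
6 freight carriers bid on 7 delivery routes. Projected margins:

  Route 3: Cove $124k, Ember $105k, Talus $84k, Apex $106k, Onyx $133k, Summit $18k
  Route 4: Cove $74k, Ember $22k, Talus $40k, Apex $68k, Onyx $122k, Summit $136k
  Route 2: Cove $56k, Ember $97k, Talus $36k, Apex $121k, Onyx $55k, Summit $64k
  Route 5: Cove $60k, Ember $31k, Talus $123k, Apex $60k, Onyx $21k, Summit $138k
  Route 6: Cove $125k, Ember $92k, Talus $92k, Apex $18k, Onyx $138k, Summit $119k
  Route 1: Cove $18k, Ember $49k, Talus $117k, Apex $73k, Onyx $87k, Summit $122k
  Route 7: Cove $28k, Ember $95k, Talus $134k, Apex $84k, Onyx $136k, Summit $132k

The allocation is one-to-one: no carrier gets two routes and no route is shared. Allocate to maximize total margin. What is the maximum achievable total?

This is a one-to-one assignment (maximum-weight bipartite matching).
Optimal: Cove→Route 6 ($125k), Ember→Route 3 ($105k), Talus→Route 5 ($123k), Apex→Route 2 ($121k), Onyx→Route 7 ($136k), Summit→Route 4 ($136k) — total 125+105+123+121+136+136 = $746k.
Column-greedy (each route in turn goes to its best remaining carrier) gives $687k, worse by 59.

Max total: $746k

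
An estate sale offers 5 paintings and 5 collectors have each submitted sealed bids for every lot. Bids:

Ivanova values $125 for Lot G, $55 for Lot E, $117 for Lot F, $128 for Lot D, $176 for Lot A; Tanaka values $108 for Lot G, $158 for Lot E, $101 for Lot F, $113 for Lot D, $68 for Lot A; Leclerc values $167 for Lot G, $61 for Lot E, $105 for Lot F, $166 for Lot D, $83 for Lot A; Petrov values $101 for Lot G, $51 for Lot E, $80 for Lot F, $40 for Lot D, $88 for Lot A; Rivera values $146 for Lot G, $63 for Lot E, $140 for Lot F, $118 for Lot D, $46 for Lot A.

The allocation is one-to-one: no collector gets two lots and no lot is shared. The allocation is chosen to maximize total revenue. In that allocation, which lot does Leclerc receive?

Leclerc receives Lot D.

This is a one-to-one assignment (maximum-weight bipartite matching).
Optimal: Ivanova→Lot A ($176), Tanaka→Lot E ($158), Leclerc→Lot D ($166), Petrov→Lot G ($101), Rivera→Lot F ($140) — total 176+158+166+101+140 = $741.
Max-entry greedy (repeatedly take the single best remaining cell) gives $681, worse by 60.
Leclerc's own top lot is Lot G ($167), but forcing Leclerc→Lot G and reassigning the rest optimally gives only $699 — worse by 42.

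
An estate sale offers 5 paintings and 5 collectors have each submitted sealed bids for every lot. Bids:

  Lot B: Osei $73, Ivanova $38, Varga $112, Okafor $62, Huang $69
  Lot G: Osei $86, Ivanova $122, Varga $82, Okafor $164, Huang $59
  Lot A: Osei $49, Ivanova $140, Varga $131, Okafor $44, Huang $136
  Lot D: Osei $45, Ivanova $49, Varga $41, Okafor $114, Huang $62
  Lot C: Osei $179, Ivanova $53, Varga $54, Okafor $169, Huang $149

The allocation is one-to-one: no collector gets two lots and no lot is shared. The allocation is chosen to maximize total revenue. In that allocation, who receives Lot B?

Treat this as an assignment problem: match each collector to one lot.
Optimal: Osei→Lot C ($179), Ivanova→Lot G ($122), Varga→Lot B ($112), Okafor→Lot D ($114), Huang→Lot A ($136) — total 179+122+112+114+136 = $663.
Row-greedy (each collector in turn takes its best remaining lot) gives $657, worse by 6.
Varga's own top lot is Lot A ($131), but forcing Varga→Lot A and reassigning the rest optimally gives only $615 — worse by 48.

Varga receives Lot B.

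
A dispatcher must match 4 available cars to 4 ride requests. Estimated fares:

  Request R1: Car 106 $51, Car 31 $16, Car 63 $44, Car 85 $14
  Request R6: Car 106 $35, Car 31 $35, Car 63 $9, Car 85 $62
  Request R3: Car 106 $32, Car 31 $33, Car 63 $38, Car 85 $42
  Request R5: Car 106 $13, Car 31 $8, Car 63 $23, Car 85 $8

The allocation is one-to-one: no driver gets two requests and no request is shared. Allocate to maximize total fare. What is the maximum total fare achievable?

Maximum total: $169

Optimal: Car 106→Request R1 ($51), Car 31→Request R3 ($33), Car 63→Request R5 ($23), Car 85→Request R6 ($62) — total 51+33+23+62 = $169.
Column-greedy (each request in turn goes to its best remaining driver) gives $159, worse by 10.
Swapping Car 63↔Car 31 (Car 63→Request R3 $38, Car 31→Request R5 $8) loses 10.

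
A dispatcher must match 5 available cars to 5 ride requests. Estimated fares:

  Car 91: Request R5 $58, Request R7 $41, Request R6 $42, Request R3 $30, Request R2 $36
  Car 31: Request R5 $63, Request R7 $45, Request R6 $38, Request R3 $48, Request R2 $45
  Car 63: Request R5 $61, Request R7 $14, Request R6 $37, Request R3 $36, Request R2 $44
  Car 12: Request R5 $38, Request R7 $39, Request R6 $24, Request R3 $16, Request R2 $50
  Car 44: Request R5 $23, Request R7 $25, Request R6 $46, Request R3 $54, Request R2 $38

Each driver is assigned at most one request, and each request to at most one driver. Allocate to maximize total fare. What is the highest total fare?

Max total: $252

This is the linear assignment problem.
Optimal: Car 91→Request R6 ($42), Car 31→Request R7 ($45), Car 63→Request R5 ($61), Car 12→Request R2 ($50), Car 44→Request R3 ($54) — total 42+45+61+50+54 = $252.
Max-entry greedy (repeatedly take the single best remaining cell) gives $223, worse by 29.
Next-best assignment: Car 91→Request R7, Car 31→Request R3, Car 63→Request R5, Car 12→Request R2, Car 44→Request R6 = $246.
Swapping Car 44↔Car 63 (Car 44→Request R5 $23, Car 63→Request R3 $36) loses 56.
Every other assignment is strictly worse.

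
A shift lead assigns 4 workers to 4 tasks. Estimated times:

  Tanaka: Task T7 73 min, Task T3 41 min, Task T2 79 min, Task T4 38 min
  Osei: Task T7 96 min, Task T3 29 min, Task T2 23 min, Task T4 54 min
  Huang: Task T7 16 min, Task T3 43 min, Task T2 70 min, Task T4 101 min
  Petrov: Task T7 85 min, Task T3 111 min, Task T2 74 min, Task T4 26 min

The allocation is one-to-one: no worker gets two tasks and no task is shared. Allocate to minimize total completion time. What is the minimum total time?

Minimum total: 106 min

Optimal: Tanaka→Task T3 (41 min), Osei→Task T2 (23 min), Huang→Task T7 (16 min), Petrov→Task T4 (26 min) — total 41+23+16+26 = 106 min.
Next-best assignment: Tanaka→Task T2, Osei→Task T3, Huang→Task T7, Petrov→Task T4 = 150 min.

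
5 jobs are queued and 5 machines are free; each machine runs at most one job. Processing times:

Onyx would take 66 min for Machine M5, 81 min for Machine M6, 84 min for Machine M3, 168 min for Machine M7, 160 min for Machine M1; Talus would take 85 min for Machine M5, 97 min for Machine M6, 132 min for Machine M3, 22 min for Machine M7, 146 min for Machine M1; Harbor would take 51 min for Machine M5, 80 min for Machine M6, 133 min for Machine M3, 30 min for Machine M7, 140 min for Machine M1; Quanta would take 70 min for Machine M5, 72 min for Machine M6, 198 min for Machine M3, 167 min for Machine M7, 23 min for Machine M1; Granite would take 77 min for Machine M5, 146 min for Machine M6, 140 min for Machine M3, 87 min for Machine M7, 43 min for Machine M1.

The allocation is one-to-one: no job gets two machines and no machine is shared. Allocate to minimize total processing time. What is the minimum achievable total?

Optimal: Onyx→Machine M3 (84 min), Talus→Machine M7 (22 min), Harbor→Machine M5 (51 min), Quanta→Machine M6 (72 min), Granite→Machine M1 (43 min) — total 84+22+51+72+43 = 272 min.
Next-best assignment: Onyx→Machine M3, Talus→Machine M7, Harbor→Machine M6, Quanta→Machine M1, Granite→Machine M5 = 286 min.
Swapping Granite↔Onyx (Granite→Machine M3 140 min, Onyx→Machine M1 160 min) adds 173.

Minimum total: 272 min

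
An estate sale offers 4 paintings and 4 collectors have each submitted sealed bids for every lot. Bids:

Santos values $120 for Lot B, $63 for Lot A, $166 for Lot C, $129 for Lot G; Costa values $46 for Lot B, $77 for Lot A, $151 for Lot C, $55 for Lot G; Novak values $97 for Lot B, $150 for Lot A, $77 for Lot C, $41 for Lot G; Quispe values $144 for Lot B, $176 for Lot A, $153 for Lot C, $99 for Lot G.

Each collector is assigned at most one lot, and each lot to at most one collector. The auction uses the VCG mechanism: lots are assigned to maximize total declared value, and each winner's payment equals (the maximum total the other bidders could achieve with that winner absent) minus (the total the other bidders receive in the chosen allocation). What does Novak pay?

Efficient allocation: Santos→Lot G ($129), Costa→Lot C ($151), Novak→Lot A ($150), Quispe→Lot B ($144); total welfare W = $574.
Novak receives Lot A at value $150, so the others get W − 150 = $424.
Without Novak: best allocation of the remaining 3 bidders over all 4 lots is Santos→Lot G ($129), Costa→Lot C ($151), Quispe→Lot A ($176), total $456.
VCG payment = (others' best without Novak) − (others' welfare with Novak) = 456 − 424 = $32.

Novak pays $32.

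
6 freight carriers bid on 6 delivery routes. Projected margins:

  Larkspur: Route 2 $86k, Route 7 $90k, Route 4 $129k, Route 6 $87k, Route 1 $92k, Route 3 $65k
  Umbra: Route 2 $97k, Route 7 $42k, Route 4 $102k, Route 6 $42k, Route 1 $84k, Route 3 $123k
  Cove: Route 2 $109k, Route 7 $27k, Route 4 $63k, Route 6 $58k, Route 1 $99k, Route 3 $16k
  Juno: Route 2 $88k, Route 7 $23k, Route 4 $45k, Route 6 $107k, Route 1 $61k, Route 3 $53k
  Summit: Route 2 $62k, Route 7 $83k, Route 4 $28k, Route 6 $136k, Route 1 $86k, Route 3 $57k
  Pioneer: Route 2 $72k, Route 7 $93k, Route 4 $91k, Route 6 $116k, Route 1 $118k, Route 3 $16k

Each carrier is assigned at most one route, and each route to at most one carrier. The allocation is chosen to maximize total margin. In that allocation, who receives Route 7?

This is the linear assignment problem.
Optimal: Larkspur→Route 4 ($129k), Umbra→Route 3 ($123k), Cove→Route 2 ($109k), Juno→Route 6 ($107k), Summit→Route 7 ($83k), Pioneer→Route 1 ($118k) — total 129+123+109+107+83+118 = $669k.
Row-greedy (each carrier in turn takes its best remaining route) gives $647k, worse by 22.
Next-best assignment: Larkspur→Route 4, Umbra→Route 3, Cove→Route 1, Juno→Route 2, Summit→Route 6, Pioneer→Route 7 = $668k.
No other one-to-one assignment exceeds $669k.
Summit's own top route is Route 6 ($136k), but forcing Summit→Route 6 and reassigning the rest optimally gives only $668k — worse by 1.

Summit receives Route 7.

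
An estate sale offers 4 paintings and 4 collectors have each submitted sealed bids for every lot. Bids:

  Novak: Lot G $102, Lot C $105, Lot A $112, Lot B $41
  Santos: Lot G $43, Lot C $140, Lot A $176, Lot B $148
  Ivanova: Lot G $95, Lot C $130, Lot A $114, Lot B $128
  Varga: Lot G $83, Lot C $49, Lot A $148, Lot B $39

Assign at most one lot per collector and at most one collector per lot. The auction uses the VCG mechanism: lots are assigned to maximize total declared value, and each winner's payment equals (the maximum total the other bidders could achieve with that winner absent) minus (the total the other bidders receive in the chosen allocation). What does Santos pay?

Santos pays $1.

Efficient allocation: Novak→Lot G ($102), Santos→Lot B ($148), Ivanova→Lot C ($130), Varga→Lot A ($148); total welfare W = $528.
Santos receives Lot B at value $148, so the others get W − 148 = $380.
Without Santos: best allocation of the remaining 3 bidders over all 4 lots is Novak→Lot C ($105), Ivanova→Lot B ($128), Varga→Lot A ($148), total $381.
VCG payment = (others' best without Santos) − (others' welfare with Santos) = 381 − 380 = $1.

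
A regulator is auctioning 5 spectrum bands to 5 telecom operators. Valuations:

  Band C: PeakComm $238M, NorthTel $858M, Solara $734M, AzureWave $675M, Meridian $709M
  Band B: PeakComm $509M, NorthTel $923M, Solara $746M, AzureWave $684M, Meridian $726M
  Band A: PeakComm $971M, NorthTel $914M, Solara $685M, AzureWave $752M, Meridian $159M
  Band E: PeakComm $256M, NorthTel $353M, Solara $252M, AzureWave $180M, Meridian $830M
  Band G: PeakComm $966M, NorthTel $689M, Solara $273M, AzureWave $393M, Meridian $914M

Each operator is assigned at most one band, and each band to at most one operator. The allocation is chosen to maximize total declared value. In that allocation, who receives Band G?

Optimal: PeakComm→Band G ($966M), NorthTel→Band B ($923M), Solara→Band C ($734M), AzureWave→Band A ($752M), Meridian→Band E ($830M) — total 966+923+734+752+830 = $4205M.
Row-greedy (each operator in turn takes its best remaining band) gives $3851M, worse by 354.
Swapping NorthTel↔AzureWave (NorthTel→Band A $914M, AzureWave→Band B $684M) loses 77.
Every other assignment is strictly worse.
PeakComm's own top band is Band A ($971M), but forcing PeakComm→Band A and reassigning the rest optimally gives only $3911M — worse by 294.

PeakComm receives Band G.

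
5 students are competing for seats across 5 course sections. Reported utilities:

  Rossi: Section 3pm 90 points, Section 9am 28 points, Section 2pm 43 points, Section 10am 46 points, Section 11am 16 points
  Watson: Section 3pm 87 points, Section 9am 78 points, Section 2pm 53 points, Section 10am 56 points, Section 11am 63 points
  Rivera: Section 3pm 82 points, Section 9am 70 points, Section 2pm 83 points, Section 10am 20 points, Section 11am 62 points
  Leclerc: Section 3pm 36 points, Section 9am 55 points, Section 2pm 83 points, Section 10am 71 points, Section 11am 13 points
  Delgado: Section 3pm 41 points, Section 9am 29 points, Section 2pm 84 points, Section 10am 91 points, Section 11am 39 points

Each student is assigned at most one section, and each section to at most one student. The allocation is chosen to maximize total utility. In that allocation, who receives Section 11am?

This is a one-to-one assignment (maximum-weight bipartite matching).
Optimal: Rossi→Section 3pm (90 points), Watson→Section 9am (78 points), Rivera→Section 11am (62 points), Leclerc→Section 2pm (83 points), Delgado→Section 10am (91 points) — total 90+78+62+83+91 = 404 points.
Row-greedy (each student in turn takes its best remaining section) gives 361 points, worse by 43.
Rivera's own top section is Section 2pm (83 points), but forcing Rivera→Section 2pm and reassigning the rest optimally gives only 382 points — worse by 22.

Rivera receives Section 11am.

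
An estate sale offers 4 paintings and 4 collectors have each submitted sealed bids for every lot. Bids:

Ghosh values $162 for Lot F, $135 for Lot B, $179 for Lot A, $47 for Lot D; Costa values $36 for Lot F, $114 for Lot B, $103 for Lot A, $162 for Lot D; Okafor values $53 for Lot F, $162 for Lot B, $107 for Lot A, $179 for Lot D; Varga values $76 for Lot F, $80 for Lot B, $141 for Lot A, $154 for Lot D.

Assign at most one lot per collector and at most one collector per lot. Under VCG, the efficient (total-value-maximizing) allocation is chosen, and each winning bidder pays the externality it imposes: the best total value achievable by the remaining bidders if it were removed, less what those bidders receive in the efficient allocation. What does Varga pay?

Efficient allocation: Ghosh→Lot F ($162), Costa→Lot D ($162), Okafor→Lot B ($162), Varga→Lot A ($141); total welfare W = $627.
Varga receives Lot A at value $141, so the others get W − 141 = $486.
Without Varga: best allocation of the remaining 3 bidders over all 4 lots is Ghosh→Lot A ($179), Costa→Lot D ($162), Okafor→Lot B ($162), total $503.
VCG payment = (others' best without Varga) − (others' welfare with Varga) = 503 − 486 = $17.

Varga pays $17.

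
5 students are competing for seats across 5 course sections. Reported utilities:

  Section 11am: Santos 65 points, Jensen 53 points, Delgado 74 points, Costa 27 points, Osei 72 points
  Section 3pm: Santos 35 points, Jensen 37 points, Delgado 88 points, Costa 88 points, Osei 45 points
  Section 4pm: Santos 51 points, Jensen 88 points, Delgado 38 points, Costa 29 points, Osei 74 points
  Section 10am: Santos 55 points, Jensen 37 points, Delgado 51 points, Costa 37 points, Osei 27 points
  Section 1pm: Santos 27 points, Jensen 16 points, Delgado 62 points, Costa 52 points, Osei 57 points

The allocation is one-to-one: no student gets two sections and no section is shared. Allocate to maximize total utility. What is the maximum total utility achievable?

Optimal: Santos→Section 10am (55 points), Jensen→Section 4pm (88 points), Delgado→Section 1pm (62 points), Costa→Section 3pm (88 points), Osei→Section 11am (72 points) — total 55+88+62+88+72 = 365 points.
Next-best assignment: Santos→Section 10am, Jensen→Section 4pm, Delgado→Section 11am, Costa→Section 3pm, Osei→Section 1pm = 362 points.
Swapping Delgado↔Jensen (Delgado→Section 4pm 38 points, Jensen→Section 1pm 16 points) loses 96.
No other one-to-one assignment exceeds 365 points.

Maximum total: 365 points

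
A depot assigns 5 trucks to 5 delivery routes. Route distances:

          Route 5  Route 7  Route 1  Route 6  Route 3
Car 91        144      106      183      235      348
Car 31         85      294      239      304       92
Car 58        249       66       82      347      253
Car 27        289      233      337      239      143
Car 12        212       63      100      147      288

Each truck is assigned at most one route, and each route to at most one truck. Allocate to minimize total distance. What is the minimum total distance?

This is the linear assignment problem.
Optimal: Car 91→Route 7 (106 km), Car 31→Route 5 (85 km), Car 58→Route 1 (82 km), Car 27→Route 3 (143 km), Car 12→Route 6 (147 km) — total 106+85+82+143+147 = 563 km.
Next-best assignment: Car 91→Route 6, Car 31→Route 5, Car 58→Route 1, Car 27→Route 3, Car 12→Route 7 = 608 km.
Swapping Car 58↔Car 31 (Car 58→Route 5 249 km, Car 31→Route 1 239 km) adds 321.

Min total: 563 km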